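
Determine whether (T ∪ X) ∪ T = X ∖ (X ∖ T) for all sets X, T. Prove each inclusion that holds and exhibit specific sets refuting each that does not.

(⊆) fails; (⊇) holds.

Forward inclusion. This inclusion fails. Take X = {1}, T = ∅; then 1 ∈ (T ∪ X) ∪ T but 1 ∉ X ∖ (X ∖ T).

Reverse inclusion. Let x ∈ X ∖ (X ∖ T). Then x ∈ X ∩ T, from which x ∈ (T ∪ X) ∪ T.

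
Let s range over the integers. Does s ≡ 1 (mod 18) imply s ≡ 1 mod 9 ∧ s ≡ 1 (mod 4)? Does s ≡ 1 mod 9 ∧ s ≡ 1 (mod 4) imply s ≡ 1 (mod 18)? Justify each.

(⟹) This fails: s = 19 gives 19 ≡ 1 (mod 18) but 19 ≡ 3 (mod 4), so the conjunction on the right does not hold.

(⟸) Conversely, if s ≡ 1 (mod 9) and s ≡ 1 (mod 4), then by the Chinese remainder theorem s ≡ 1 (mod 36). Since 1 ≡ 1 (mod 18) and 18 ∣ 36, we get s ≡ 1 (mod 18).

Not equivalent: only (⇐) holds.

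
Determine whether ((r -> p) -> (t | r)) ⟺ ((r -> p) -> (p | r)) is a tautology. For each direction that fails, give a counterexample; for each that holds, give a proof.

(⟹) This fails. Under r = F, t = T, p = F, the left side is true but the right side is false.

(⟸) This fails. Under r = F, t = F, p = T, the left side is false but the right side is true.

Both directions fail.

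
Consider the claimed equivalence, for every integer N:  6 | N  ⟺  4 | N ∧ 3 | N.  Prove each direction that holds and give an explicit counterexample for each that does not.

Only the converse holds.

(⇒) This fails: take N = 6. Certainly 6 ∣ 6, but 4 ∤ 6.

(⇐) Suppose 4 ∣ N and 3 ∣ N. Any common multiple of 4 and 3 is a multiple of their lcm; here gcd(4, 3) = 1, so lcm(4, 3) = 4·3 = 12, so 12 ∣ N. Since 6 ∣ 12, it follows that 6 ∣ N.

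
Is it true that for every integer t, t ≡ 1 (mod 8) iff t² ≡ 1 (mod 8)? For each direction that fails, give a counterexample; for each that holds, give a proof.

Only the forward implication holds.

Forward direction. Suppose t ≡ 1 (mod 8). Write t = 8j + 1. Then (8j + 1)² = 64j² + 16j + 1 = 8(8j² + 2j) + 1, so t² ≡ 1 (mod 8).

Converse. This fails: take t = 3. Then 3² = 9 ≡ 1 (mod 8), yet 3 ≡ 3 (mod 8), not 1.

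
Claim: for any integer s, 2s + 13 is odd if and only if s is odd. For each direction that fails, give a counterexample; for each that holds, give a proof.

(⇒) fails; (⇐) holds.

(←) Suppose s is odd. Since 2 is even, 2s is even for every s, so 2s + 13 has the same parity as 13, which is odd. Hence 2s + 13 is odd.

(→) This fails: take s = 0. Then 2s + 13 = 13, which is odd, yet s = 0 is even, not odd.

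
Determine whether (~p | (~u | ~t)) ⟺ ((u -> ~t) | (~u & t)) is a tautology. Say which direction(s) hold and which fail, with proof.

[⇒] This fails. Under u = T, t = T, p = F, the left side is true but the right side is false.

[⇐] Assume the antecedent. If u is true, the antecedent forces (u = T, t = F, p = F) or (u = T, t = F, p = T), and ~p | (~u | ~t) holds there. If u is false, ~p | (~u | ~t) reduces to true regardless of the other variables. Either way ~p | (~u | ~t) holds.

(⇒) fails; (⇐) holds.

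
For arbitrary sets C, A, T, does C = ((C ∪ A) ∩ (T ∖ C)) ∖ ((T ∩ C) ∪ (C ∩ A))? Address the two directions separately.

Neither inclusion holds.

Forward inclusion. This inclusion fails. Take C = {1}, A = ∅, T = ∅; then 1 ∈ C but 1 ∉ ((C ∪ A) ∩ (T ∖ C)) ∖ ((T ∩ C) ∪ (C ∩ A)).

Reverse inclusion. This inclusion fails. Take C = ∅, A = {1}, T = {1}; then 1 ∈ ((C ∪ A) ∩ (T ∖ C)) ∖ ((T ∩ C) ∪ (C ∩ A)) but 1 ∉ C.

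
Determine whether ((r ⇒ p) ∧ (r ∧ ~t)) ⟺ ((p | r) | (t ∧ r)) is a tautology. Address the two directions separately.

Converse. This fails. Under r = T, p = F, t = F, the left side is false but the right side is true.

Forward direction. Assume the antecedent. If r is true, (p | r) | (t ∧ r) reduces to true regardless of the other variables. If r is false, the antecedent cannot hold. Either way (p | r) | (t ∧ r) holds.

(⇒) holds; (⇐) fails.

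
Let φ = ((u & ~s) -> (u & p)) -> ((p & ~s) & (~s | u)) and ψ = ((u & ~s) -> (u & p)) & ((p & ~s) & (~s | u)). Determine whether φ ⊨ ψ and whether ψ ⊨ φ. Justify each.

Forward direction. This fails. Under u = T, p = F, s = F, the left side is true but the right side is false.

Converse. Assume the antecedent. If u is true, the antecedent forces (u = T, p = T, s = F), and the consequent holds there. If u is false, the antecedent forces (u = F, p = T, s = F), and the consequent holds there. Either way the consequent holds.

Not equivalent: only (⇐) holds.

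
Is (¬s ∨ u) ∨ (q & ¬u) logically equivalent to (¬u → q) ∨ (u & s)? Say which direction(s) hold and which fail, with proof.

(⟹) This fails. Under q = F, s = F, u = F, the left side is true but the right side is false.

(⟸) Assume the antecedent. If q is true, (¬s ∨ u) ∨ (q & ¬u) reduces to true regardless of the other variables. If q is false, the antecedent forces (q = F, s = F, u = T) or (q = F, s = T, u = T), and (¬s ∨ u) ∨ (q & ¬u) holds there. Either way (¬s ∨ u) ∨ (q & ¬u) holds.

Only the converse holds.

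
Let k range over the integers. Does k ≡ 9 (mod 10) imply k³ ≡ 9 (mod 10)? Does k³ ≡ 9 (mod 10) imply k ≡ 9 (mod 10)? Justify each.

Equivalent; both directions hold.

Forward direction. Suppose k ≡ 9 (mod 10). Write k = 10j + 9. Then (10j + 9)³ = 1000j³ + 2700j² + 2430j + 729 = 10(100j³ + 270j² + 243j + 72) + 9, so k³ ≡ 9 (mod 10).

Converse. Suppose k³ ≡ 9 (mod 10). The only residue r in {0, …, 9} with r³ ≡ 9 (mod 10) is r = 9, so k ≡ 9 (mod 10).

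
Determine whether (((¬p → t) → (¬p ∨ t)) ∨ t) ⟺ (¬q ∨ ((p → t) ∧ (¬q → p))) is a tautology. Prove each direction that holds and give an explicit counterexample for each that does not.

Only the forward direction holds.

Forward direction. Assume the antecedent. If t is true, ¬q ∨ ((p → t) ∧ (¬q → p)) reduces to true regardless of the other variables. If t is false, the antecedent forces (t = F, p = F, q = F) or (t = F, p = F, q = T), and ¬q ∨ ((p → t) ∧ (¬q → p)) holds there. Either way ¬q ∨ ((p → t) ∧ (¬q → p)) holds.

Converse. This fails. Under t = F, p = T, q = F, the left side is false but the right side is true.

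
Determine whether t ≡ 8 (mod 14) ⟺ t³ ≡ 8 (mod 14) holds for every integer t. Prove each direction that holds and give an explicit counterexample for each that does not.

(⇒) holds; (⇐) fails.

(⇐) This fails: take t = 2. Then 2³ = 8 ≡ 8 (mod 14), yet 2 ≡ 2 (mod 14), not 8.

(⇒) Suppose t ≡ 8 (mod 14). Write t = 14j + 8. Then (14j + 8)³ = 2744j³ + 4704j² + 2688j + 512 = 14(196j³ + 336j² + 192j + 36) + 8, so t³ ≡ 8 (mod 14).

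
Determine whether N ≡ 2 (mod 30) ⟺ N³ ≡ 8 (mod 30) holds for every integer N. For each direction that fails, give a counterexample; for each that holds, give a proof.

(⟸) Suppose N³ ≡ 8 (mod 30). The only residue r in {0, …, 29} with r³ ≡ 8 (mod 30) is r = 2, so N ≡ 2 (mod 30).

(⟹) Suppose N ≡ 2 (mod 30). Write N = 30j + 2. Then (30j + 2)³ = 27000j³ + 5400j² + 360j + 8 = 30(900j³ + 180j² + 12j) + 8, so N³ ≡ 8 (mod 30).

Both implications hold.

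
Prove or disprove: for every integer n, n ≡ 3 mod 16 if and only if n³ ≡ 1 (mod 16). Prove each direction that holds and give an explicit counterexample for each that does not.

Neither direction holds.

(⟹) This fails: take n = 3. Then 3 ≡ 3 (mod 16), but 3³ = 27 ≡ 11 (mod 16), not 1.

(⟸) This fails: take n = 1. Then 1³ = 1 ≡ 1 (mod 16), yet 1 ≡ 1 (mod 16), not 3.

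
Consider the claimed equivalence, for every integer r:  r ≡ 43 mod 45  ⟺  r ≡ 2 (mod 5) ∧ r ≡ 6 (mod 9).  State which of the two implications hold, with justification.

Forward direction. This fails: r = 43 gives 43 ≡ 43 (mod 45) but 43 ≡ 3 (mod 5), so the conjunction on the right does not hold.

Converse. This fails: r = 42 satisfies both congruences on the right (42 ≡ 2 mod 5 and 42 ≡ 6 mod 9) yet 42 ≡ 42 (mod 45), not 43.

Both directions fail.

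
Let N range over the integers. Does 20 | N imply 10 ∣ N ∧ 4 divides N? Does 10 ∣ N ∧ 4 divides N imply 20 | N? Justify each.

Converse. Suppose 10 ∣ N and 4 ∣ N. Any common multiple of 10 and 4 is a multiple of their lcm; here lcm(10, 4) = 10·4/gcd(10, 4) = 40/2 = 20, so 20 ∣ N.

Forward direction. If 20 ∣ N, write N = 20q. Since 20 = 2·10, N = 10·(2q), so 10 ∣ N; and since 20 = 5·4, N = 4·(5q), so 4 ∣ N.

Equivalent; both directions hold.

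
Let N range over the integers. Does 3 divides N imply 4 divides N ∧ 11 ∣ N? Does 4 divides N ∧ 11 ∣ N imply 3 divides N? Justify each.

Neither implication holds.

(⟹) This fails: take N = 3. Certainly 3 ∣ 3, but 4 ∤ 3.

(⟸) This fails: take N = 44. Both 4 ∣ 44 and 11 ∣ 44, yet 44 is not a multiple of 3 (since 44 = 14·3 + 2), so 3 ∤ 44.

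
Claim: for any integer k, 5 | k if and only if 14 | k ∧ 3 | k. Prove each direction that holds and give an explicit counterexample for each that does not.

[⇒] This fails: take k = 5. Certainly 5 ∣ 5, but 14 ∤ 5.

[⇐] This fails: take k = 42. Both 14 ∣ 42 and 3 ∣ 42, yet 42 is not a multiple of 5 (since 42 = 8·5 + 2), so 5 ∤ 42.

Both directions fail.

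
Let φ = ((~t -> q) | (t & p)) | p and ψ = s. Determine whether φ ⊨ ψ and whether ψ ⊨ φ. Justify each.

(→) This fails. Under p = T, s = F, q = F, t = F, the left side is true but the right side is false.

(←) This fails. Under p = F, s = T, q = F, t = F, the left side is false but the right side is true.

Neither implication holds.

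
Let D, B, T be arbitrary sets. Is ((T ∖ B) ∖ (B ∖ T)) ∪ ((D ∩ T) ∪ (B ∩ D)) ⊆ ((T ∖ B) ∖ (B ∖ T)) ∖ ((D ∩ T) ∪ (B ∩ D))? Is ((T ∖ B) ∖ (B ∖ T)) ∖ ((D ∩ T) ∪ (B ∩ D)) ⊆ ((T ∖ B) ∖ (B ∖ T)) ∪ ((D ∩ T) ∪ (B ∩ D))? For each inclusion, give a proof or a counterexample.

Forward inclusion. This inclusion fails. Take D = {1}, B = {1}, T = ∅; then 1 ∈ ((T ∖ B) ∖ (B ∖ T)) ∪ ((D ∩ T) ∪ (B ∩ D)) but 1 ∉ ((T ∖ B) ∖ (B ∖ T)) ∖ ((D ∩ T) ∪ (B ∩ D)).

Reverse inclusion. Let x ∈ ((T ∖ B) ∖ (B ∖ T)) ∖ ((D ∩ T) ∪ (B ∩ D)). Then x ∈ T and x ∉ D, B, from which x ∈ ((T ∖ B) ∖ (B ∖ T)) ∪ ((D ∩ T) ∪ (B ∩ D)).

(⊆) fails; (⊇) holds.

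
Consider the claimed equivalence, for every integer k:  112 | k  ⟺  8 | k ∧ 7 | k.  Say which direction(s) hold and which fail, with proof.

Not equivalent: only (⇒) holds.

[⇒] If 112 ∣ k, write k = 112q. Since 112 = 14·8, k = 8·(14q), so 8 ∣ k; and since 112 = 16·7, k = 7·(16q), so 7 ∣ k.

[⇐] This fails: take k = 56. Both 8 ∣ 56 and 7 ∣ 56, yet 56 is not a multiple of 112 (since 56 = 0·112 + 56), so 112 ∤ 56.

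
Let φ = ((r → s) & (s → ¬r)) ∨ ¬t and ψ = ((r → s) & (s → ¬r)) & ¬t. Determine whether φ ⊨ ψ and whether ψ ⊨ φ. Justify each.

(⇐) Assume the antecedent. If s is true, the antecedent forces (s = T, r = F, t = F), and ((r → s) & (s → ¬r)) ∨ ¬t holds there. If s is false, the antecedent forces (s = F, r = F, t = F), and ((r → s) & (s → ¬r)) ∨ ¬t holds there. Either way ((r → s) & (s → ¬r)) ∨ ¬t holds.

(⇒) This fails. Under s = F, r = T, t = F, the left side is true but the right side is false.

(⇒) fails; (⇐) holds.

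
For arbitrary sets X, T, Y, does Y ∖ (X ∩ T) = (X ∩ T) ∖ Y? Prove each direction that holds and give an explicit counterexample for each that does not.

Forward inclusion. This inclusion fails. Take X = ∅, T = ∅, Y = {1}; then 1 ∈ Y ∖ (X ∩ T) but 1 ∉ (X ∩ T) ∖ Y.

Reverse inclusion. This inclusion fails. Take X = {1}, T = {1}, Y = ∅; then 1 ∈ (X ∩ T) ∖ Y but 1 ∉ Y ∖ (X ∩ T).

Neither inclusion holds.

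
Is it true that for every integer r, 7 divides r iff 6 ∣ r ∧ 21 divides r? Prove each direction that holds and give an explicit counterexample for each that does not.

(→) This fails: take r = 7. Certainly 7 ∣ 7, but 6 ∤ 7.

(←) Suppose 6 ∣ r and 21 ∣ r. Any common multiple of 6 and 21 is a multiple of their lcm; here lcm(6, 21) = 6·21/gcd(6, 21) = 126/3 = 42, so 42 ∣ r. Since 7 ∣ 42, it follows that 7 ∣ r.

The forward direction fails; the converse holds.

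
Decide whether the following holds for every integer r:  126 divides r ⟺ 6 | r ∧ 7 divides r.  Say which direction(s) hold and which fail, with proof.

(⇐) This fails: take r = 42. Both 6 ∣ 42 and 7 ∣ 42, yet 42 is not a multiple of 126 (since 42 = 0·126 + 42), so 126 ∤ 42.

(⇒) If 126 ∣ r, write r = 126q. Since 126 = 21·6, r = 6·(21q), so 6 ∣ r; and since 126 = 18·7, r = 7·(18q), so 7 ∣ r.

The forward direction holds; the converse fails.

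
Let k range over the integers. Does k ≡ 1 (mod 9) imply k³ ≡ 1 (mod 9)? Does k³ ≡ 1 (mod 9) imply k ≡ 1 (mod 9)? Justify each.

Only the forward direction holds.

(⇒) Suppose k ≡ 1 (mod 9). Write k = 9j + 1. Then (9j + 1)³ = 729j³ + 243j² + 27j + 1 = 9(81j³ + 27j² + 3j) + 1, so k³ ≡ 1 (mod 9).

(⇐) This fails: take k = 4. Then 4³ = 64 ≡ 1 (mod 9), yet 4 ≡ 4 (mod 9), not 1.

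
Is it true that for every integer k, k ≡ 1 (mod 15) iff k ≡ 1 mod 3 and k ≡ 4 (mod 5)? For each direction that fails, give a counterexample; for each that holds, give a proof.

[⇒] This fails: k = 1 gives 1 ≡ 1 (mod 15) but 1 ≡ 1 (mod 5), so the conjunction on the right does not hold.

[⇐] This fails: k = 4 satisfies both congruences on the right (4 ≡ 1 mod 3 and 4 ≡ 4 mod 5) yet 4 ≡ 4 (mod 15), not 1.

(⇒) fails and (⇐) fails.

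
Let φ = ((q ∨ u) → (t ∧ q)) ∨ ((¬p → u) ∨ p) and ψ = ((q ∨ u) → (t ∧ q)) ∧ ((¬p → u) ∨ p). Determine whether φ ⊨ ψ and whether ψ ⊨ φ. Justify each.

The forward direction fails; the converse holds.

Converse. Assume the antecedent. If t is true, the consequent reduces to true regardless of the other variables. If t is false, the antecedent forces (q = F, t = F, p = T, u = F), and the consequent holds there. Either way the consequent holds.

Forward direction. This fails. Under q = F, t = F, p = F, u = F, the left side is true but the right side is false.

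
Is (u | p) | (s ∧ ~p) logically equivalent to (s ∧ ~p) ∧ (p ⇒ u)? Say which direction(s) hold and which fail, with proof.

The forward direction fails; the converse holds.

[⇒] This fails. Under u = T, s = F, p = F, the left side is true but the right side is false.

[⇐] Assume the antecedent. If u is true, (u | p) | (s ∧ ~p) reduces to true regardless of the other variables. If u is false, the antecedent forces (u = F, s = T, p = F), and (u | p) | (s ∧ ~p) holds there. Either way (u | p) | (s ∧ ~p) holds.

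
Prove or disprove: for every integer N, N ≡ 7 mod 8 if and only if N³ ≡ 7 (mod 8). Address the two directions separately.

Both directions hold.

(⇒) Suppose N ≡ 7 mod 8. Write N = 8j + 7. Then (8j + 7)³ = 512j³ + 1344j² + 1176j + 343 = 8(64j³ + 168j² + 147j + 42) + 7, so N³ ≡ 7 (mod 8).

(⇐) Conversely, suppose N³ ≡ 7 (mod 8). The only residue r in {0, …, 7} with r³ ≡ 7 (mod 8) is r = 7, so N ≡ 7 (mod 8).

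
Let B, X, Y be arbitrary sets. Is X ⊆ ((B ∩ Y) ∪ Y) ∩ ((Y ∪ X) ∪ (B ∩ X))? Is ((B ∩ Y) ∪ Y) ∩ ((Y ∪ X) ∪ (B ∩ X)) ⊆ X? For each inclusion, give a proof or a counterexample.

Both inclusions fail.

(⟹) This inclusion fails. Take B = ∅, X = {1}, Y = ∅; then 1 ∈ X but 1 ∉ ((B ∩ Y) ∪ Y) ∩ ((Y ∪ X) ∪ (B ∩ X)).

(⟸) This inclusion fails. Take B = ∅, X = ∅, Y = {1}; then 1 ∈ ((B ∩ Y) ∪ Y) ∩ ((Y ∪ X) ∪ (B ∩ X)) but 1 ∉ X.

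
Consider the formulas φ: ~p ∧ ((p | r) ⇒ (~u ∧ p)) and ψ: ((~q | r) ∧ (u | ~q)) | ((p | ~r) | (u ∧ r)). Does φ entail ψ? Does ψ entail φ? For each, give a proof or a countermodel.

(→) Assume the antecedent. If q is true, the antecedent forces (q = T, p = F, r = F, u = F) or (q = T, p = F, r = F, u = T), and the consequent holds there. If q is false, the consequent reduces to true regardless of the other variables. Either way the consequent holds.

(←) This fails. Under q = F, p = T, r = F, u = F, the left side is false but the right side is true.

Not equivalent: only (⇒) holds.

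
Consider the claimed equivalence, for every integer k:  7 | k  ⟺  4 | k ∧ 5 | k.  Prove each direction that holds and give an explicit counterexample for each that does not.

(⇒) This fails: take k = 7. Certainly 7 ∣ 7, but 4 ∤ 7.

(⇐) This fails: take k = 20. Both 4 ∣ 20 and 5 ∣ 20, yet 20 is not a multiple of 7 (since 20 = 2·7 + 6), so 7 ∤ 20.

(⇒) fails and (⇐) fails.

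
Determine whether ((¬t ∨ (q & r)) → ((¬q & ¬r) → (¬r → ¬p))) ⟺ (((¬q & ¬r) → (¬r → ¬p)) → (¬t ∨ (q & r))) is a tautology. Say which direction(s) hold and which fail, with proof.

(⇒) This fails. Under q = F, t = T, r = F, p = F, the left side is true but the right side is false.

(⇐) This fails. Under q = F, t = F, r = F, p = T, the left side is false but the right side is true.

Both directions fail.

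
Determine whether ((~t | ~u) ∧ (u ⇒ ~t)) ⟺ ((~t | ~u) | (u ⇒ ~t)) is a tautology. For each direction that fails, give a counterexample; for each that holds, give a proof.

(⟹) Assume the antecedent. If u is true, the antecedent forces (u = T, t = F), and (~t | ~u) | (u ⇒ ~t) holds there. If u is false, (~t | ~u) | (u ⇒ ~t) reduces to true regardless of the other variables. Either way (~t | ~u) | (u ⇒ ~t) holds.

(⟸) Assume the antecedent. If u is true, the antecedent forces (u = T, t = F), and (~t | ~u) ∧ (u ⇒ ~t) holds there. If u is false, (~t | ~u) ∧ (u ⇒ ~t) reduces to true regardless of the other variables. Either way (~t | ~u) ∧ (u ⇒ ~t) holds.

Both directions hold.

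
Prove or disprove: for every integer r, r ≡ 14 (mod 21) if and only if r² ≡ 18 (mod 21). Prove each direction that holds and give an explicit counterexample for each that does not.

Forward direction. This fails: take r = 14. Then 14 ≡ 14 (mod 21), but 14² = 196 ≡ 7 (mod 21), not 18.

Converse. This fails: take r = 9. Then 9² = 81 ≡ 18 (mod 21), yet 9 ≡ 9 (mod 21), not 14.

Neither implication holds.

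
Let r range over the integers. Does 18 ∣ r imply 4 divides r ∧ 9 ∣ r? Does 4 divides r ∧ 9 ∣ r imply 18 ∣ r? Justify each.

Only the converse holds.

[⇒] This fails: take r = 18. Certainly 18 ∣ 18, but 4 ∤ 18.

[⇐] Suppose 4 ∣ r and 9 ∣ r. Any common multiple of 4 and 9 is a multiple of their lcm; here gcd(4, 9) = 1, so lcm(4, 9) = 4·9 = 36, so 36 ∣ r. Since 18 ∣ 36, it follows that 18 ∣ r.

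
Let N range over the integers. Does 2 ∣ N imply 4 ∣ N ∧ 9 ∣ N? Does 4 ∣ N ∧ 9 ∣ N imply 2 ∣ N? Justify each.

(⇒) fails; (⇐) holds.

(⟹) This fails: take N = 2. Certainly 2 ∣ 2, but 4 ∤ 2.

(⟸) Suppose 4 ∣ N and 9 ∣ N. Any common multiple of 4 and 9 is a multiple of their lcm; here gcd(4, 9) = 1, so lcm(4, 9) = 4·9 = 36, so 36 ∣ N. Since 2 ∣ 36, it follows that 2 ∣ N.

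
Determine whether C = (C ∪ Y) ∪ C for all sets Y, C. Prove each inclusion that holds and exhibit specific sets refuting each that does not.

Only the forward inclusion holds.

Reverse inclusion. This inclusion fails. Take Y = {1}, C = ∅; then 1 ∈ (C ∪ Y) ∪ C but 1 ∉ C.

Forward inclusion. Let x ∈ C. Then either x ∈ C and x ∉ Y; or x ∈ Y ∩ C. In each case x ∈ (C ∪ Y) ∪ C, so C ⊆ (C ∪ Y) ∪ C.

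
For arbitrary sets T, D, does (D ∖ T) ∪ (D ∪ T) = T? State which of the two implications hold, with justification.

Forward inclusion. This inclusion fails. Take T = ∅, D = {1}; then 1 ∈ (D ∖ T) ∪ (D ∪ T) but 1 ∉ T.

Reverse inclusion. Let x ∈ T. Then either x ∈ T and x ∉ D; or x ∈ T ∩ D. In each case x ∈ (D ∖ T) ∪ (D ∪ T), so T ⊆ (D ∖ T) ∪ (D ∪ T).

Only the reverse inclusion holds.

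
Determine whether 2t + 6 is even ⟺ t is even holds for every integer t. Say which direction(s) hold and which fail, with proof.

(⇐) Suppose t is even. Since 2 is even, 2t is even for every t, so 2t + 6 has the same parity as 6, which is even. Hence 2t + 6 is even.

(⇒) This fails: take t = 7. Then 2t + 6 = 20, which is even, yet t = 7 is odd, not even.

The forward direction fails; the converse holds.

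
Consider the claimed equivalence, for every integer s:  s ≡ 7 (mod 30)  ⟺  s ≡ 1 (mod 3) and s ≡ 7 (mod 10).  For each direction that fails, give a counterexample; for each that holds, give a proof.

Both implications hold.

Forward direction. Suppose s ≡ 7 (mod 30); write s = 30j + 7. Since 3 ∣ 30, reducing mod 3 gives s ≡ 7 ≡ 1 (mod 3); since 10 ∣ 30, reducing mod 10 gives s ≡ 7 (mod 10).

Converse. If s ≡ 1 (mod 3) and s ≡ 7 (mod 10), then by the Chinese remainder theorem s ≡ 7 (mod 30). This is exactly s ≡ 7 (mod 30).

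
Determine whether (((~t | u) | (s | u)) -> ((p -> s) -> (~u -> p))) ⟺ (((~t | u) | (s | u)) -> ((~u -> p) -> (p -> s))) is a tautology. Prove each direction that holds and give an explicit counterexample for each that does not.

Both directions fail.

(→) This fails. Under p = T, t = F, u = F, s = F, the left side is true but the right side is false.

(←) This fails. Under p = F, t = F, u = F, s = F, the left side is false but the right side is true.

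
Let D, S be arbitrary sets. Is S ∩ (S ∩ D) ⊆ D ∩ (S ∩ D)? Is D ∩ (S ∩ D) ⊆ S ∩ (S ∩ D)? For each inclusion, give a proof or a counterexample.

Both inclusions hold.

(⟹) Let x ∈ S ∩ (S ∩ D). Then x ∈ D ∩ S, from which x ∈ D ∩ (S ∩ D).

(⟸) Let x ∈ D ∩ (S ∩ D). Then x ∈ D ∩ S, from which x ∈ S ∩ (S ∩ D).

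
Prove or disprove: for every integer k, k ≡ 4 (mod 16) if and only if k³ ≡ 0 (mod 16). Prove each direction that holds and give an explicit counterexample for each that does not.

Only the forward direction holds.

[⇒] Suppose k ≡ 4 (mod 16). Write k = 16j + 4. Then (16j + 4)³ = 4096j³ + 3072j² + 768j + 64 = 16(256j³ + 192j² + 48j + 4) + 0, so k³ ≡ 0 (mod 16).

[⇐] This fails: take k = 0. Then 0³ = 0 ≡ 0 (mod 16), yet 0 ≡ 0 (mod 16), not 4.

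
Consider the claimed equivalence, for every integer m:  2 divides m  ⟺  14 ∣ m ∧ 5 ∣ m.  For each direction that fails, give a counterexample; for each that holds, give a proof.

The forward direction fails; the converse holds.

(⇒) This fails: take m = 2. Certainly 2 ∣ 2, but 14 ∤ 2.

(⇐) Suppose 14 ∣ m and 5 ∣ m. Any common multiple of 14 and 5 is a multiple of their lcm; here gcd(14, 5) = 1, so lcm(14, 5) = 14·5 = 70, so 70 ∣ m. Since 2 ∣ 70, it follows that 2 ∣ m.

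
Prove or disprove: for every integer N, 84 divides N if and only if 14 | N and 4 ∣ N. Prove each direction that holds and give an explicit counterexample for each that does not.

(⇒) holds; (⇐) fails.

(⇒) If 84 ∣ N, write N = 84q. Since 84 = 6·14, N = 14·(6q), so 14 ∣ N; and since 84 = 21·4, N = 4·(21q), so 4 ∣ N.

(⇐) This fails: take N = 28. Both 14 ∣ 28 and 4 ∣ 28, yet 28 is not a multiple of 84 (since 28 = 0·84 + 28), so 84 ∤ 28.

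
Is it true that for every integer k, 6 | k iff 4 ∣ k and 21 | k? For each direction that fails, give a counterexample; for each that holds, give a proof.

(→) This fails: take k = 6. Certainly 6 ∣ 6, but 4 ∤ 6.

(←) Suppose 4 ∣ k and 21 ∣ k. Any common multiple of 4 and 21 is a multiple of their lcm; here gcd(4, 21) = 1, so lcm(4, 21) = 4·21 = 84, so 84 ∣ k. Since 6 ∣ 84, it follows that 6 ∣ k.

Only the reverse direction holds.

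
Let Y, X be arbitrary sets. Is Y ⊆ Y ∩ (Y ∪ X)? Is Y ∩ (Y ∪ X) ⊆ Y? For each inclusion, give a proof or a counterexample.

Forward inclusion. Let x ∈ Y. Then either x ∈ Y and x ∉ X; or x ∈ Y ∩ X. In each case x ∈ Y ∩ (Y ∪ X), so Y ⊆ Y ∩ (Y ∪ X).

Reverse inclusion. Let x ∈ Y ∩ (Y ∪ X). Then either x ∈ Y and x ∉ X; or x ∈ Y ∩ X. In each case x ∈ Y, so Y ∩ (Y ∪ X) ⊆ Y.

Both inclusions hold; the sets are equal.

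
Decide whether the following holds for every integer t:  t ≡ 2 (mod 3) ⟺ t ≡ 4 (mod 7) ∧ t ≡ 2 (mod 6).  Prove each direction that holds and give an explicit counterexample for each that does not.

(⟹) This fails: t = 2 gives 2 ≡ 2 (mod 3) but 2 ≡ 2 (mod 7), so the conjunction on the right does not hold.

(⟸) Conversely, if t ≡ 4 (mod 7) and t ≡ 2 (mod 6), then by the Chinese remainder theorem t ≡ 32 (mod 42). Since 32 ≡ 2 (mod 3) and 3 ∣ 42, we get t ≡ 2 (mod 3).

Not equivalent: only (⇐) holds.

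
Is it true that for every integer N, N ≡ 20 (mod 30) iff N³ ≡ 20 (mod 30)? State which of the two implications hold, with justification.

Forward direction. Suppose N ≡ 20 (mod 30). Write N = 30j + 20. Then (30j + 20)³ = 27000j³ + 54000j² + 36000j + 8000 = 30(900j³ + 1800j² + 1200j + 266) + 20, so N³ ≡ 20 (mod 30).

Converse. Suppose N³ ≡ 20 (mod 30). The only residue r in {0, …, 29} with r³ ≡ 20 (mod 30) is r = 20, so N ≡ 20 (mod 30).

Both implications hold.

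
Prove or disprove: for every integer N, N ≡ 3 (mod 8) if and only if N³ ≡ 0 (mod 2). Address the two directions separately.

Forward direction. This fails: take N = 3. Then 3 ≡ 3 (mod 8), but 3³ = 27 ≡ 1 (mod 2), not 0.

Converse. This fails: take N = 0. Then 0³ = 0 ≡ 0 (mod 2), yet 0 ≡ 0 (mod 8), not 3.

Both directions fail.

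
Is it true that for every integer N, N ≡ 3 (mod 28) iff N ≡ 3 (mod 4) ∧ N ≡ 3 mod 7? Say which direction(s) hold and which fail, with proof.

Both implications hold.

[⇒] Suppose N ≡ 3 (mod 28); write N = 28j + 3. Since 4 ∣ 28, reducing mod 4 gives N ≡ 3 (mod 4); since 7 ∣ 28, reducing mod 7 gives N ≡ 3 (mod 7).

[⇐] Conversely, if N ≡ 3 (mod 4) and N ≡ 3 (mod 7), then by the Chinese remainder theorem N ≡ 3 (mod 28). This is exactly N ≡ 3 (mod 28).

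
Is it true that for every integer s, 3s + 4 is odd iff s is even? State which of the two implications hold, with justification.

(⇒) fails and (⇐) fails.

Forward direction. This fails: s = 5 gives 3s + 4 = 19, which is odd, but 5 is odd, not even.

Converse. This also fails: s = 0 is even, but 3s + 4 = 4 is even, not odd.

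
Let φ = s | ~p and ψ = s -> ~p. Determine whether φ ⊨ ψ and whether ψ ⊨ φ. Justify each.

(⇒) This fails. Under p = T, s = T, the left side is true but the right side is false.

(⇐) This fails. Under p = T, s = F, the left side is false but the right side is true.

Neither implication holds.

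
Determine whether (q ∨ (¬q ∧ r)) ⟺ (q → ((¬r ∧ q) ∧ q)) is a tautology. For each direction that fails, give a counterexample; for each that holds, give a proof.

Neither direction holds.

(⟹) This fails. Under q = T, r = T, the left side is true but the right side is false.

(⟸) This fails. Under q = F, r = F, the left side is false but the right side is true.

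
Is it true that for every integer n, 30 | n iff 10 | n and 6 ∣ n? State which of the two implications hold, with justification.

Equivalent; both directions hold.

(←) Suppose 10 ∣ n and 6 ∣ n. Any common multiple of 10 and 6 is a multiple of their lcm; here lcm(10, 6) = 10·6/gcd(10, 6) = 60/2 = 30, so 30 ∣ n.

(→) If 30 ∣ n, write n = 30q. Since 30 = 3·10, n = 10·(3q), so 10 ∣ n; and since 30 = 5·6, n = 6·(5q), so 6 ∣ n.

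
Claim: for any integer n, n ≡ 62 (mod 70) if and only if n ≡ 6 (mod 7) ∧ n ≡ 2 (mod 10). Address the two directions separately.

[⇐] If n ≡ 6 (mod 7) and n ≡ 2 (mod 10), then by the Chinese remainder theorem n ≡ 62 (mod 70). This is exactly n ≡ 62 (mod 70).

[⇒] Suppose n ≡ 62 (mod 70); write n = 70j + 62. Since 7 ∣ 70, reducing mod 7 gives n ≡ 62 ≡ 6 (mod 7); since 10 ∣ 70, reducing mod 10 gives n ≡ 62 ≡ 2 (mod 10).

Both directions hold; the statement is true.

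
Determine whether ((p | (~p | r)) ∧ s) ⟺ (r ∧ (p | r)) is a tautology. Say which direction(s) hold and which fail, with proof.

(⟹) This fails. Under p = F, s = T, r = F, the left side is true but the right side is false.

(⟸) This fails. Under p = F, s = F, r = T, the left side is false but the right side is true.

(⇒) fails and (⇐) fails.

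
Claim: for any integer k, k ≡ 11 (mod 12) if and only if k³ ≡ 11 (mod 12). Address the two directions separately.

(⟹) Suppose k ≡ 11 (mod 12). Write k = 12j + 11. Then (12j + 11)³ = 1728j³ + 4752j² + 4356j + 1331 = 12(144j³ + 396j² + 363j + 110) + 11, so k³ ≡ 11 (mod 12).

(⟸) Conversely, suppose k³ ≡ 11 (mod 12). The only residue r in {0, …, 11} with r³ ≡ 11 (mod 12) is r = 11, so k ≡ 11 (mod 12).

Both implications hold.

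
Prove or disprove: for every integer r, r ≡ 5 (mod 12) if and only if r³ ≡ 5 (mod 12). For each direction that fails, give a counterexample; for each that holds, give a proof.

Both implications hold.

[⇒] Suppose r ≡ 5 (mod 12). Write r = 12j + 5. Then (12j + 5)³ = 1728j³ + 2160j² + 900j + 125 = 12(144j³ + 180j² + 75j + 10) + 5, so r³ ≡ 5 (mod 12).

[⇐] For the converse, argue contrapositively. If r ≢ 5 (mod 12), then r is congruent to one of 0, 1, 2, 3, 4, 6, 7, 8, 9, 10, 11 modulo 12, and these give r³ ≡ 0, 1, 8, 3, 4, 0, 7, 8, 9, 4, 11 respectively — never 5.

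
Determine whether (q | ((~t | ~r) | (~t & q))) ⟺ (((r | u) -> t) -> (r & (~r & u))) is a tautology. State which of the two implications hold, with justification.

(⇐) Assume the antecedent. If t is true, the antecedent cannot hold. If t is false, q | ((~t | ~r) | (~t & q)) reduces to true regardless of the other variables. Either way q | ((~t | ~r) | (~t & q)) holds.

(⇒) This fails. Under r = F, q = F, u = F, t = F, the left side is true but the right side is false.

(⇒) fails; (⇐) holds.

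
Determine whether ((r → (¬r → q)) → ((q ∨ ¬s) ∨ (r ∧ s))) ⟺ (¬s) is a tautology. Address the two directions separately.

Only the reverse direction holds.

(⇒) This fails. Under s = T, r = T, q = F, the left side is true but the right side is false.

(⇐) Assume the antecedent. If s is true, the antecedent cannot hold. If s is false, the consequent reduces to true regardless of the other variables. Either way the consequent holds.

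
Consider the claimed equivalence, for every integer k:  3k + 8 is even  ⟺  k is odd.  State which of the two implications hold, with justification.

Both directions fail.

[⇒] This fails: k = 0 gives 3k + 8 = 8, which is even, but 0 is even, not odd.

[⇐] This also fails: k = 5 is odd, but 3k + 8 = 23 is odd, not even.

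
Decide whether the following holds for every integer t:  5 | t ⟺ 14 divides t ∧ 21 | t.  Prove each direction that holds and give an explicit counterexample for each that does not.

Both directions fail.

(→) This fails: take t = 5. Certainly 5 ∣ 5, but 14 ∤ 5.

(←) This fails: take t = 42. Both 14 ∣ 42 and 21 ∣ 42, yet 42 is not a multiple of 5 (since 42 = 8·5 + 2), so 5 ∤ 42.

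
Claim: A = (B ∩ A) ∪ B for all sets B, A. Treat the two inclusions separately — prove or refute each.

Forward inclusion. This inclusion fails. Take B = ∅, A = {1}; then 1 ∈ A but 1 ∉ (B ∩ A) ∪ B.

Reverse inclusion. This inclusion fails. Take B = {1}, A = ∅; then 1 ∈ (B ∩ A) ∪ B but 1 ∉ A.

(⊆) fails and (⊇) fails.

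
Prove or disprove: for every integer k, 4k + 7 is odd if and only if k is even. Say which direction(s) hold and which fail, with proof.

Converse. Suppose k is even. Since 4 is even, 4k is even for every k, so 4k + 7 has the same parity as 7, which is odd. Hence 4k + 7 is odd.

Forward direction. This fails: take k = 7. Then 4k + 7 = 35, which is odd, yet k = 7 is odd, not even.

(⇒) fails; (⇐) holds.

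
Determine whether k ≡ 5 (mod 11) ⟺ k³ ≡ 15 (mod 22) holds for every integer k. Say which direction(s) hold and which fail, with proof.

[⇐] The residues r modulo 22 with r³ ≡ 15 (mod 22) are exactly {5}, and each is ≡ 5 (mod 11).

[⇒] This fails: take k = 16. Then 16 ≡ 5 (mod 11), but 16³ = 4096 ≡ 4 (mod 22), not 15.

Not equivalent: only (⇐) holds.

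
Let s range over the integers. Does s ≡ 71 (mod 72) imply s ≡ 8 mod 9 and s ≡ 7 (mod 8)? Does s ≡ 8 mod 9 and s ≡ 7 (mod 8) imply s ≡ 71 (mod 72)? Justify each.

Forward direction. Suppose s ≡ 71 (mod 72); write s = 72j + 71. Since 9 ∣ 72, reducing mod 9 gives s ≡ 71 ≡ 8 (mod 9); since 8 ∣ 72, reducing mod 8 gives s ≡ 71 ≡ 7 (mod 8).

Converse. If s ≡ 8 (mod 9) and s ≡ 7 (mod 8), then by the Chinese remainder theorem s ≡ 71 (mod 72). This is exactly s ≡ 71 (mod 72).

Both directions hold.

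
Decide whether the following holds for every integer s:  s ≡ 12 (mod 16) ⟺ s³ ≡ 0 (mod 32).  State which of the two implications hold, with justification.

The forward direction holds; the converse fails.

[⇒] Suppose s ≡ 12 (mod 16). Working modulo 32, s ∈ {12, 28}; for each such r, r³ ≡ 0 (mod 32).

[⇐] This fails: take s = 0. Then 0³ = 0 ≡ 0 (mod 32), yet 0 ≡ 0 (mod 16), not 12.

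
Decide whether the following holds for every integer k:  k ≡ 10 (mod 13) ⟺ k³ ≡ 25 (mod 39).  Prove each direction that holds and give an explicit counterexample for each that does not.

Neither direction holds.

[⇒] This fails: take k = 23. Then 23 ≡ 10 (mod 13), but 23³ = 12167 ≡ 38 (mod 39), not 25.

[⇐] This fails: take k = 4. Then 4³ = 64 ≡ 25 (mod 39), yet 4 ≡ 4 (mod 13), not 10.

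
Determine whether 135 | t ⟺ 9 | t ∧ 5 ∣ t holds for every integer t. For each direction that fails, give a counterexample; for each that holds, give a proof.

(⟹) If 135 ∣ t, write t = 135q. Since 135 = 15·9, t = 9·(15q), so 9 ∣ t; and since 135 = 27·5, t = 5·(27q), so 5 ∣ t.

(⟸) This fails: take t = 45. Both 9 ∣ 45 and 5 ∣ 45, yet 45 is not a multiple of 135 (since 45 = 0·135 + 45), so 135 ∤ 45.

The forward direction holds; the converse fails.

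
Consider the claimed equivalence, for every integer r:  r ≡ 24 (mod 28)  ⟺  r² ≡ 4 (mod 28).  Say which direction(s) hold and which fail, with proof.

Both directions fail.

Forward direction. This fails: take r = 24. Then 24 ≡ 24 (mod 28), but 24² = 576 ≡ 16 (mod 28), not 4.

Converse. This fails: take r = 2. Then 2² = 4 ≡ 4 (mod 28), yet 2 ≡ 2 (mod 28), not 24.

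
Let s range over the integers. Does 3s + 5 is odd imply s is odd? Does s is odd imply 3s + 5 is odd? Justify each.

[⇒] This fails: s = 4 gives 3s + 5 = 17, which is odd, but 4 is even, not odd.

[⇐] This also fails: s = 5 is odd, but 3s + 5 = 20 is even, not odd.

Neither implication holds.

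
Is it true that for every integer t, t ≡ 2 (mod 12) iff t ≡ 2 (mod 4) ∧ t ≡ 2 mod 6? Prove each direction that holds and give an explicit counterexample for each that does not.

The biconditional holds.

(⇒) Suppose t ≡ 2 (mod 12); write t = 12j + 2. Since 4 ∣ 12, reducing mod 4 gives t ≡ 2 (mod 4); since 6 ∣ 12, reducing mod 6 gives t ≡ 2 (mod 6).

(⇐) Conversely, if t ≡ 2 (mod 4) and t ≡ 2 (mod 6), then by the Chinese remainder theorem t ≡ 2 (mod 12). This is exactly t ≡ 2 (mod 12).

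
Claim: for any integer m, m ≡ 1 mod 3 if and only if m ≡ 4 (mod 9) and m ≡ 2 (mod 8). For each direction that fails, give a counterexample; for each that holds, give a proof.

(⇒) fails; (⇐) holds.

(⇒) This fails: m = 1 gives 1 ≡ 1 (mod 3) but 1 ≡ 1 (mod 9), so the conjunction on the right does not hold.

(⇐) Conversely, if m ≡ 4 (mod 9) and m ≡ 2 (mod 8), then by the Chinese remainder theorem m ≡ 58 (mod 72). Since 58 ≡ 1 (mod 3) and 3 ∣ 72, we get m ≡ 1 (mod 3).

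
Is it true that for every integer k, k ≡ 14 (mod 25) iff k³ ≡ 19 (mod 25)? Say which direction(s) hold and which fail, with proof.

(→) Suppose k ≡ 14 (mod 25). Write k = 25j + 14. Then (25j + 14)³ = 15625j³ + 26250j² + 14700j + 2744 = 25(625j³ + 1050j² + 588j + 109) + 19, so k³ ≡ 19 (mod 25).

(←) Conversely, suppose k³ ≡ 19 (mod 25). The only residue r in {0, …, 24} with r³ ≡ 19 (mod 25) is r = 14, so k ≡ 14 (mod 25).

Equivalent; both directions hold.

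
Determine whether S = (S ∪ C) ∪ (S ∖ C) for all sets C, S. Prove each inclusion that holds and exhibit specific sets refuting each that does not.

(⊆) holds; (⊇) fails.

(⟸) This inclusion fails. Take C = {1}, S = ∅; then 1 ∈ (S ∪ C) ∪ (S ∖ C) but 1 ∉ S.

(⟹) Let x ∈ S. Then either x ∈ S and x ∉ C; or x ∈ C ∩ S. In each case x ∈ (S ∪ C) ∪ (S ∖ C), so S ⊆ (S ∪ C) ∪ (S ∖ C).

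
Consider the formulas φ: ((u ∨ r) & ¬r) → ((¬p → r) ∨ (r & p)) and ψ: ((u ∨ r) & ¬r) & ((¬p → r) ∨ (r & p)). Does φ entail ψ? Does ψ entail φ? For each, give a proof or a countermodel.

(⟹) This fails. Under r = F, p = F, u = F, the left side is true but the right side is false.

(⟸) Assume the antecedent. If r is true, the antecedent cannot hold. If r is false, the antecedent forces (r = F, p = T, u = T), and the consequent holds there. Either way the consequent holds.

The forward direction fails; the converse holds.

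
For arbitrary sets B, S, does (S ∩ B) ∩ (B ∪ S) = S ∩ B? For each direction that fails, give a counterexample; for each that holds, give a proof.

Both inclusions hold; the sets are equal.

(⊆) Let x ∈ (S ∩ B) ∩ (B ∪ S). Then x ∈ B ∩ S, from which x ∈ S ∩ B.

(⊇) Let x ∈ S ∩ B. Then x ∈ B ∩ S, from which x ∈ (S ∩ B) ∩ (B ∪ S).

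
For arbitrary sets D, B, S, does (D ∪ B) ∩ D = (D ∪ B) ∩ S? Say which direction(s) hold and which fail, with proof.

(⟹) This inclusion fails. Take D = {1}, B = ∅, S = ∅; then 1 ∈ (D ∪ B) ∩ D but 1 ∉ (D ∪ B) ∩ S.

(⟸) This inclusion fails. Take D = ∅, B = {1}, S = {1}; then 1 ∈ (D ∪ B) ∩ S but 1 ∉ (D ∪ B) ∩ D.

Neither inclusion holds.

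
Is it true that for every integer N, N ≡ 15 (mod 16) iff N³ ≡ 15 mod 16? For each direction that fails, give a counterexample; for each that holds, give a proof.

Forward direction. Suppose N ≡ 15 (mod 16). Write N = 16j + 15. Then (16j + 15)³ = 4096j³ + 11520j² + 10800j + 3375 = 16(256j³ + 720j² + 675j + 210) + 15, so N³ ≡ 15 (mod 16).

Converse. Suppose N³ ≡ 15 (mod 16). The only residue r in {0, …, 15} with r³ ≡ 15 (mod 16) is r = 15, so N ≡ 15 (mod 16).

Both directions hold; the statement is true.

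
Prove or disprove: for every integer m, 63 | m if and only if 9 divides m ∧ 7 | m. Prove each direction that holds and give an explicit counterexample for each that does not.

[⇒] If 63 ∣ m, write m = 63q. Since 63 = 7·9, m = 9·(7q), so 9 ∣ m; and since 63 = 9·7, m = 7·(9q), so 7 ∣ m.

[⇐] Suppose 9 ∣ m and 7 ∣ m. Any common multiple of 9 and 7 is a multiple of their lcm; here gcd(9, 7) = 1, so lcm(9, 7) = 9·7 = 63, so 63 ∣ m.

Both directions hold.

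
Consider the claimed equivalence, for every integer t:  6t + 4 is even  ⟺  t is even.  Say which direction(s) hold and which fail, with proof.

(⇒) fails; (⇐) holds.

(⟹) This fails: take t = 5. Then 6t + 4 = 34, which is even, yet t = 5 is odd, not even.

(⟸) Suppose t is even. Since 6 is even, 6t is even for every t, so 6t + 4 has the same parity as 4, which is even. Hence 6t + 4 is even.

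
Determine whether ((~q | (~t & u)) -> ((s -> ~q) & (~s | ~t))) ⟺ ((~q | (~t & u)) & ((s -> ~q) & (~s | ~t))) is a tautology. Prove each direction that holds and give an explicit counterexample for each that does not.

[⇐] Assume the antecedent. If s is true, the antecedent forces (t = F, s = T, u = F, q = F) or (t = F, s = T, u = T, q = F), and the consequent holds there. If s is false, the consequent reduces to true regardless of the other variables. Either way the consequent holds.

[⇒] This fails. Under t = F, s = F, u = F, q = T, the left side is true but the right side is false.

Not equivalent: only (⇐) holds.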